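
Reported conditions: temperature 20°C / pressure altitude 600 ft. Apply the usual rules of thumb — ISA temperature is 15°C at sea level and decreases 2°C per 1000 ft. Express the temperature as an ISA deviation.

ISA temperature at 600 ft = 15 − 2 × (600/1000) = 13.8°C.
Deviation = OAT − ISA = 20 − 13.8 = +6.2°C.

ISA+6.2°C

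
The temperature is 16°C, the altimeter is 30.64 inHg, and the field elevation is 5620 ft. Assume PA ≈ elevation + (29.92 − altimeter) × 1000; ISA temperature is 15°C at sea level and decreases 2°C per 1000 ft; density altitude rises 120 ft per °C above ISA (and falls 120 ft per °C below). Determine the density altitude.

6196 ft

Pressure altitude = 5620 + (29.92 − 30.64) × 1000 = 5620 + (-720) = 4900 ft.
ISA temperature at 4900 ft = 15 − 2 × (4900/1000) = 5.2°C.
ISA deviation = 16 − 5.2 = +10.8°C.
Density altitude = 4900 + 120 × (10.8) = 6196 ft.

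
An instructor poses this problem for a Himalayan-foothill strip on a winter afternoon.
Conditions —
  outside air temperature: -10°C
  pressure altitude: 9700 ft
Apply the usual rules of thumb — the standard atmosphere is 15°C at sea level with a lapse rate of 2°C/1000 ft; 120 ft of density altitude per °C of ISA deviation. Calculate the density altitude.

9028 ft

ISA temperature at 9700 ft = 15 − 2 × (9700/1000) = -4.4°C.
ISA deviation = -10 − (-4.4) = -5.6°C.
Density altitude = 9700 + 120 × (-5.6) = 9700 + (-672) = 9028 ft.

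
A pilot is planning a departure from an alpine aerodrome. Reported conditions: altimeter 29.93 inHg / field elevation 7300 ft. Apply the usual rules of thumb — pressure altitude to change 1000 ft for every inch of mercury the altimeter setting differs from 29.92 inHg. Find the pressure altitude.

7290 ft

Pressure correction = (29.92 − 29.93) × 1000 = -10 ft.
Pressure altitude = 7300 + (-10) = 7290 ft.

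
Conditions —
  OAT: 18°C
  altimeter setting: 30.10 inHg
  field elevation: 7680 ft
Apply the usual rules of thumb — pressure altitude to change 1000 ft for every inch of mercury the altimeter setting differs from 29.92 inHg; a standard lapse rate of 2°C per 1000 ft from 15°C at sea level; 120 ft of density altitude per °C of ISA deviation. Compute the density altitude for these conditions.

9660 ft

Pressure altitude = 7680 + (29.92 − 30.10) × 1000 = 7680 + (-180) = 7500 ft.
ISA temperature at 7500 ft = 15 − 2 × (7500/1000) = 0°C.
ISA deviation = 18 − 0 = +18°C.
Density altitude = 7500 + 120 × (18) = 9660 ft.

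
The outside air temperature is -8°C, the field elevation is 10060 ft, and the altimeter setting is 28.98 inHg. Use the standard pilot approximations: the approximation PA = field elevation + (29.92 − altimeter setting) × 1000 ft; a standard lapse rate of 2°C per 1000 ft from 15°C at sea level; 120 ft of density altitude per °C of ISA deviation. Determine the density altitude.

Pressure altitude = 10060 + (29.92 − 28.98) × 1000 = 10060 + (+940) = 11000 ft.
ISA temperature at 11000 ft = 15 − 2 × (11000/1000) = -7°C.
ISA deviation = -8 − (-7) = -1°C.
Density altitude = 11000 + 120 × (-1) = 10880 ft.

10880 ft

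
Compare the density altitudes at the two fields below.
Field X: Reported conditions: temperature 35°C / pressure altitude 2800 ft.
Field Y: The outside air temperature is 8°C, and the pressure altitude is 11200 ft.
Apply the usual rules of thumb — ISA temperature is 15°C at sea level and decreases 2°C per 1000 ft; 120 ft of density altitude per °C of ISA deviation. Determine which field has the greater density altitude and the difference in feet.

Field Y by 7176 ft

Field X: ISA temp = 9.4°C, deviation +25.6°C, DA = 2800 + 120 × 25.6 = 5872 ft.
Field Y: ISA temp = -7.4°C, deviation +15.4°C, DA = 11200 + 120 × 15.4 = 13048 ft.
Field Y is higher by 13048 − 5872 = 7176 ft.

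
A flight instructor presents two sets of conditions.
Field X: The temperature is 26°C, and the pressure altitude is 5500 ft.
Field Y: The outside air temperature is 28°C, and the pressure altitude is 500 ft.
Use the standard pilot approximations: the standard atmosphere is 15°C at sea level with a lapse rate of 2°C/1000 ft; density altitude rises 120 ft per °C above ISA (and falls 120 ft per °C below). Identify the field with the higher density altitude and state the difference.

Field X: ISA temp = 4°C, deviation +22°C, DA = 5500 + 120 × 22 = 8140 ft.
Field Y: ISA temp = 14°C, deviation +14°C, DA = 500 + 120 × 14 = 2180 ft.
Field X is higher by 8140 − 2180 = 5960 ft.

Field X by 5960 ft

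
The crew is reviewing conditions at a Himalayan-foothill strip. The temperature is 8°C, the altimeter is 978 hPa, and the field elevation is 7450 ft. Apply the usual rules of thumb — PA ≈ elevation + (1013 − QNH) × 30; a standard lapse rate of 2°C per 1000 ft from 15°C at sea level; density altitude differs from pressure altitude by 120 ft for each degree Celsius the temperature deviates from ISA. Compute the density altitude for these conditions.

Pressure altitude = 7450 + (1013 − 978) × 30 = 7450 + (+1050) = 8500 ft.
ISA temperature at 8500 ft = 15 − 2 × (8500/1000) = -2°C.
ISA deviation = 8 − (-2) = +10°C.
Density altitude = 8500 + 120 × (10) = 9700 ft.

9700 ft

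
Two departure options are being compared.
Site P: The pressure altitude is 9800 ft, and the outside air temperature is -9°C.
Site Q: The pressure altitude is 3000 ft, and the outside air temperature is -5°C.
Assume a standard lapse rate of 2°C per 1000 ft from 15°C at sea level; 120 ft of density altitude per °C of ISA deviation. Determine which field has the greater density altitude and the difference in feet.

Site P by 7952 ft

Site P: ISA temp = -4.6°C, deviation -4.4°C, DA = 9800 + 120 × (-4.4) = 9272 ft.
Site Q: ISA temp = 9°C, deviation -14°C, DA = 3000 + 120 × (-14) = 1320 ft.
Site P is higher by 9272 − 1320 = 7952 ft.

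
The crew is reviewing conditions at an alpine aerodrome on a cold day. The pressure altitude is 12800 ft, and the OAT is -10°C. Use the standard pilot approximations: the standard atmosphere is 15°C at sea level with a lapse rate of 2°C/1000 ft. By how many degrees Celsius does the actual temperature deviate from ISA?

ISA+0.6°C

ISA temperature at 12800 ft = 15 − 2 × (12800/1000) = -10.6°C.
Deviation = OAT − ISA = -10 − (-10.6) = +0.6°C.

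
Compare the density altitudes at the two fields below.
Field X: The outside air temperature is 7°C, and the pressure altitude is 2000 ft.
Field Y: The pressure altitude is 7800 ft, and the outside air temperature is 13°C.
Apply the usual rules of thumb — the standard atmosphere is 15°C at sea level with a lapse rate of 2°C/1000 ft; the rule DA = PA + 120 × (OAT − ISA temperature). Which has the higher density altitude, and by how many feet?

Field X: ISA temp = 11°C, deviation -4°C, DA = 2000 + 120 × (-4) = 1520 ft.
Field Y: ISA temp = -0.6°C, deviation +13.6°C, DA = 7800 + 120 × 13.6 = 9432 ft.
Field Y is higher by 9432 − 1520 = 7912 ft.

Field Y by 7912 ft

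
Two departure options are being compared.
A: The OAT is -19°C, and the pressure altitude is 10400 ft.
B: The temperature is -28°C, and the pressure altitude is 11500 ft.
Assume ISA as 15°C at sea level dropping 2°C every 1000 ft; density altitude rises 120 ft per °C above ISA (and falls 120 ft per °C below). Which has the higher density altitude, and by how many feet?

A: ISA temp = -5.8°C, deviation -13.2°C, DA = 10400 + 120 × (-13.2) = 8816 ft.
B: ISA temp = -8°C, deviation -20°C, DA = 11500 + 120 × (-20) = 9100 ft.
B is higher by 9100 − 8816 = 284 ft.

B by 284 ft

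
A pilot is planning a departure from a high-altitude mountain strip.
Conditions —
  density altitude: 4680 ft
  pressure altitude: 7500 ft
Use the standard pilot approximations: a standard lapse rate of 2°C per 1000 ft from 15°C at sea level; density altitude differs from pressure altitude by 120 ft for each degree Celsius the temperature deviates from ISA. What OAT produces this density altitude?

Density altitude − pressure altitude = 4680 − 7500 = -2820 ft.
At 120 ft/°C that is an ISA deviation of -2820/120 = -23.5°C.
ISA temperature at 7500 ft = 15 − 2 × (7500/1000) = 0°C.
OAT = ISA + deviation = 0 + (-23.5) = -23.5°C.

-23.5°C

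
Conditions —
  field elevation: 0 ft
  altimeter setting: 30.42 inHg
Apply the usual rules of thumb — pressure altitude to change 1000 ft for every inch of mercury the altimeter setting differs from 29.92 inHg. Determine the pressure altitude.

Pressure correction = (29.92 − 30.42) × 1000 = -500 ft.
Pressure altitude = 0 + (-500) = -500 ft.

-500 ft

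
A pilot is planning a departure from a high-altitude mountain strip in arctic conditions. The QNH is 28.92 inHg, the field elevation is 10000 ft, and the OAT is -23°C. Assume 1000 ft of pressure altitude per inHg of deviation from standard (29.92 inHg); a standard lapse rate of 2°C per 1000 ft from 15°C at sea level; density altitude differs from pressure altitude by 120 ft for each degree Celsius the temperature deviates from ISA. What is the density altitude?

Pressure altitude = 10000 + (29.92 − 28.92) × 1000 = 10000 + (+1000) = 11000 ft.
ISA temperature at 11000 ft = 15 − 2 × (11000/1000) = -7°C.
ISA deviation = -23 − (-7) = -16°C.
Density altitude = 11000 + 120 × (-16) = 9080 ft.

9080 ft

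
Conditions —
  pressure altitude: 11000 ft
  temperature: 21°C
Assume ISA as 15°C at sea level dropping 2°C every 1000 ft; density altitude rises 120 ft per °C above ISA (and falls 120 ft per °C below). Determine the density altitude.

14360 ft

ISA temperature at 11000 ft = 15 − 2 × (11000/1000) = -7°C.
ISA deviation = 21 − (-7) = +28°C.
Density altitude = 11000 + 120 × (28) = 11000 + (+3360) = 14360 ft.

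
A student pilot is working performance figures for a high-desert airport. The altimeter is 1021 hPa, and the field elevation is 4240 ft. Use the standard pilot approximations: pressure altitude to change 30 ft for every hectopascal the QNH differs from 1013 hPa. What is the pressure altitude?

4000 ft

Pressure correction = (1013 − 1021) × 30 = -240 ft.
Pressure altitude = 4240 + (-240) = 4000 ft.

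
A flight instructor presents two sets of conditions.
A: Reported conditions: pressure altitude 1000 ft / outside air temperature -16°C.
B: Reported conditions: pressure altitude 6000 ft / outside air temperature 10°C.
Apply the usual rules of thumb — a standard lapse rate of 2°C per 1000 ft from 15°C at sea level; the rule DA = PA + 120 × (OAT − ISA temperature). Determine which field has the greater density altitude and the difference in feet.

B by 9320 ft

A: ISA temp = 13°C, deviation -29°C, DA = 1000 + 120 × (-29) = -2480 ft.
B: ISA temp = 3°C, deviation +7°C, DA = 6000 + 120 × 7 = 6840 ft.
B is higher by 6840 − (-2480) = 9320 ft.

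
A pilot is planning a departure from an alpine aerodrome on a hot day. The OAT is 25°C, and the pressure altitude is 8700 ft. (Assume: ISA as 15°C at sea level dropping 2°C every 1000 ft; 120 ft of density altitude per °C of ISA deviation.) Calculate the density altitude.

11988 ft

ISA temperature at 8700 ft = 15 − 2 × (8700/1000) = -2.4°C.
ISA deviation = 25 − (-2.4) = +27.4°C.
Density altitude = 8700 + 120 × (27.4) = 8700 + (+3288) = 11988 ft.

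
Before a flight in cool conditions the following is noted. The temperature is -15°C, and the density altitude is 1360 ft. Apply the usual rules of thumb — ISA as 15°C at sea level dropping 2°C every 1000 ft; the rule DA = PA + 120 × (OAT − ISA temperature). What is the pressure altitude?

DA = PA + 120 × (OAT − (15 − 2·PA/1000)) = PA + 120·OAT − 1800 + 0.24·PA = 1.24·PA + 120·OAT − 1800.
So 1.24·PA = 1360 − 120 × (-15) + 1800 = 4960.
PA = 4960 / 1.24 = 4000 ft.

4000 ft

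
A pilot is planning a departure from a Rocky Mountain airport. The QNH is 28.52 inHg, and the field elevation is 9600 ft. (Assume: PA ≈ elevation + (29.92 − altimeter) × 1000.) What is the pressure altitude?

Pressure correction = (29.92 − 28.52) × 1000 = +1400 ft.
Pressure altitude = 9600 + (+1400) = 11000 ft.

11000 ft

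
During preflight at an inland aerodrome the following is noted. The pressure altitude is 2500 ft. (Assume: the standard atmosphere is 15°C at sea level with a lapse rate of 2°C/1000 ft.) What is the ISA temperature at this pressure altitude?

ISA temperature = 15 − 2 × (2500/1000) = 15 − 5 = 10°C.

10°C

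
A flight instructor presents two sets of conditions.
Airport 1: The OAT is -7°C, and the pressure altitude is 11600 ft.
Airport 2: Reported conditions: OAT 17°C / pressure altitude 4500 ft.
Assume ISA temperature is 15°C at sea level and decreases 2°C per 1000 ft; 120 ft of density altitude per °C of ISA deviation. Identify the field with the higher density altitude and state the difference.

Airport 1 by 5924 ft

Airport 1: ISA temp = -8.2°C, deviation +1.2°C, DA = 11600 + 120 × 1.2 = 11744 ft.
Airport 2: ISA temp = 6°C, deviation +11°C, DA = 4500 + 120 × 11 = 5820 ft.
Airport 1 is higher by 11744 − 5820 = 5924 ft.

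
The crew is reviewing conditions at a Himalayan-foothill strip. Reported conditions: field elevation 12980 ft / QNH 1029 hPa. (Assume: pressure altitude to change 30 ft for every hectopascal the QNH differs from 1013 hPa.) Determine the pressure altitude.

Pressure correction = (1013 − 1029) × 30 = -480 ft.
Pressure altitude = 12980 + (-480) = 12500 ft.

12500 ft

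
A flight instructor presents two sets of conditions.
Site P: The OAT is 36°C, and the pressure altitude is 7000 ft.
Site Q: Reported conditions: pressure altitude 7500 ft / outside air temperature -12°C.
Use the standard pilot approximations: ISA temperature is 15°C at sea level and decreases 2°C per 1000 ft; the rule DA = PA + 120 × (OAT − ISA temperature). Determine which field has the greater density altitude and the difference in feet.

Site P by 5140 ft

Site P: ISA temp = 1°C, deviation +35°C, DA = 7000 + 120 × 35 = 11200 ft.
Site Q: ISA temp = 0°C, deviation -12°C, DA = 7500 + 120 × (-12) = 6060 ft.
Site P is higher by 11200 − 6060 = 5140 ft.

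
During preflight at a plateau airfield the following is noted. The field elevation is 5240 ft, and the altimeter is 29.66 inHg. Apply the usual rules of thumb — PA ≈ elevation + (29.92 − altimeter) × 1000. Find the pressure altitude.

Pressure correction = (29.92 − 29.66) × 1000 = +260 ft.
Pressure altitude = 5240 + (+260) = 5500 ft.

5500 ft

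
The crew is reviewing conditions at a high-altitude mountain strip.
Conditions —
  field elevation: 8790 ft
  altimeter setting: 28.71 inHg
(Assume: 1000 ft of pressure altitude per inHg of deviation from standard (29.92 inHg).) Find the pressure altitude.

10000 ft

Pressure correction = (29.92 − 28.71) × 1000 = +1210 ft.
Pressure altitude = 8790 + (+1210) = 10000 ft.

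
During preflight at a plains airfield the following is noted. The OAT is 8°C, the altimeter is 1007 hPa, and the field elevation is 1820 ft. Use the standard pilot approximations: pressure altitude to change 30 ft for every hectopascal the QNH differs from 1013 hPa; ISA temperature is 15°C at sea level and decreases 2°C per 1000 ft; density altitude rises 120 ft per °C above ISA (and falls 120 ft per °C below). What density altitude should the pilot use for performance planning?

1640 ft

Pressure altitude = 1820 + (1013 − 1007) × 30 = 1820 + (+180) = 2000 ft.
ISA temperature at 2000 ft = 15 − 2 × (2000/1000) = 11°C.
ISA deviation = 8 − 11 = -3°C.
Density altitude = 2000 + 120 × (-3) = 1640 ft.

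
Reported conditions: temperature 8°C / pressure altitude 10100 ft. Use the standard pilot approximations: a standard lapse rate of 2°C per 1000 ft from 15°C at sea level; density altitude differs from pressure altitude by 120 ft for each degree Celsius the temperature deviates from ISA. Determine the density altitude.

11684 ft

ISA temperature at 10100 ft = 15 − 2 × (10100/1000) = -5.2°C.
ISA deviation = 8 − (-5.2) = +13.2°C.
Density altitude = 10100 + 120 × (13.2) = 10100 + (+1584) = 11684 ft.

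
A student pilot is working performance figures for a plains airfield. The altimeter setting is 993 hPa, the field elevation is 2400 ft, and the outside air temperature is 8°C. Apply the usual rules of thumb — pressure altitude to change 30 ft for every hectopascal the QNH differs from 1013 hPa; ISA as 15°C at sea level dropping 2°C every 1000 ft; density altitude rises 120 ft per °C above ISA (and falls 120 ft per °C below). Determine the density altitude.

2880 ft

Pressure altitude = 2400 + (1013 − 993) × 30 = 2400 + (+600) = 3000 ft.
ISA temperature at 3000 ft = 15 − 2 × (3000/1000) = 9°C.
ISA deviation = 8 − 9 = -1°C.
Density altitude = 3000 + 120 × (-1) = 2880 ft.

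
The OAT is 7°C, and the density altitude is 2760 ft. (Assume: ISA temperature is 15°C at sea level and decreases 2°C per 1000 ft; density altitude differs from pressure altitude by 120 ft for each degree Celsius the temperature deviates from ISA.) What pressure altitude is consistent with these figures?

DA = PA + 120 × (OAT − (15 − 2·PA/1000)) = PA + 120·OAT − 1800 + 0.24·PA = 1.24·PA + 120·OAT − 1800.
So 1.24·PA = 2760 − 120 × 7 + 1800 = 3720.
PA = 3720 / 1.24 = 3000 ft.

3000 ft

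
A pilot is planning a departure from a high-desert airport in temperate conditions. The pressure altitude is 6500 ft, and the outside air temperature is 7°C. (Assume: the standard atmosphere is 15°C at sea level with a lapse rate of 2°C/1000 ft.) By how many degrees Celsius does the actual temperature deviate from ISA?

ISA temperature at 6500 ft = 15 − 2 × (6500/1000) = 2°C.
Deviation = OAT − ISA = 7 − 2 = +5°C.

ISA+5°C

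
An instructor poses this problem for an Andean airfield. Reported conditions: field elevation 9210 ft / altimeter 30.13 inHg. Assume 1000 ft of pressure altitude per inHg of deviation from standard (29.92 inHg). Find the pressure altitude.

9000 ft

Pressure correction = (29.92 − 30.13) × 1000 = -210 ft.
Pressure altitude = 9210 + (-210) = 9000 ft.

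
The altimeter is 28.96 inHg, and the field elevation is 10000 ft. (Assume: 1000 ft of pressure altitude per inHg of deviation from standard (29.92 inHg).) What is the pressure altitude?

Pressure correction = (29.92 − 28.96) × 1000 = +960 ft.
Pressure altitude = 10000 + (+960) = 10960 ft.

10960 ft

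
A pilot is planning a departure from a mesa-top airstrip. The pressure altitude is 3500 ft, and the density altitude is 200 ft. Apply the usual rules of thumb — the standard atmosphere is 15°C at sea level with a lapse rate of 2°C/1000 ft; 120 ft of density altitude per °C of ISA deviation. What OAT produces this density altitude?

Density altitude − pressure altitude = 200 − 3500 = -3300 ft.
At 120 ft/°C that is an ISA deviation of -3300/120 = -27.5°C.
ISA temperature at 3500 ft = 15 − 2 × (3500/1000) = 8°C.
OAT = ISA + deviation = 8 + (-27.5) = -19.5°C.

-19.5°C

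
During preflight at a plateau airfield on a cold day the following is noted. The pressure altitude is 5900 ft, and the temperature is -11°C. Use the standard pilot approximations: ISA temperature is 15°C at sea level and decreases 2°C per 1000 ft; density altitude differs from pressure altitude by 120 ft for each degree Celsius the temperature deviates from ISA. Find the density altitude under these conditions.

ISA temperature at 5900 ft = 15 − 2 × (5900/1000) = 3.2°C.
ISA deviation = -11 − 3.2 = -14.2°C.
Density altitude = 5900 + 120 × (-14.2) = 5900 + (-1704) = 4196 ft.

4196 ft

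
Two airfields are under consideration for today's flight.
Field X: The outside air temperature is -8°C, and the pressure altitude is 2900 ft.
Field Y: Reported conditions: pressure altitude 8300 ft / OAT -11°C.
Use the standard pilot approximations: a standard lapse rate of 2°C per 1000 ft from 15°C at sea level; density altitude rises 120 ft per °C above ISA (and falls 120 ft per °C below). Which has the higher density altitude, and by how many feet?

Field Y by 6336 ft

Field X: ISA temp = 9.2°C, deviation -17.2°C, DA = 2900 + 120 × (-17.2) = 836 ft.
Field Y: ISA temp = -1.6°C, deviation -9.4°C, DA = 8300 + 120 × (-9.4) = 7172 ft.
Field Y is higher by 7172 − 836 = 6336 ft.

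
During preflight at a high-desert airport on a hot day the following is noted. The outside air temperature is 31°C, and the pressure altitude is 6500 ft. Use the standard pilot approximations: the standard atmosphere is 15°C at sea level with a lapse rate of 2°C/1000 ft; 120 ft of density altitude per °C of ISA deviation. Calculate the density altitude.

ISA temperature at 6500 ft = 15 − 2 × (6500/1000) = 2°C.
ISA deviation = 31 − 2 = +29°C.
Density altitude = 6500 + 120 × (29) = 6500 + (+3480) = 9980 ft.

9980 ft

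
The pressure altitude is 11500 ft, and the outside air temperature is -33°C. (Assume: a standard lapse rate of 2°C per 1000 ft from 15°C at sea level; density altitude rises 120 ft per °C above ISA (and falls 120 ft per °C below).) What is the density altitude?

ISA temperature at 11500 ft = 15 − 2 × (11500/1000) = -8°C.
ISA deviation = -33 − (-8) = -25°C.
Density altitude = 11500 + 120 × (-25) = 11500 + (-3000) = 8500 ft.

8500 ft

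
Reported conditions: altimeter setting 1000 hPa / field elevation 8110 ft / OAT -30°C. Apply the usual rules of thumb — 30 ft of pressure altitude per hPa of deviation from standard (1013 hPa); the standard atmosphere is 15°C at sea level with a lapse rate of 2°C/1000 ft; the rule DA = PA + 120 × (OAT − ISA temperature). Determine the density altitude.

5140 ft

Pressure altitude = 8110 + (1013 − 1000) × 30 = 8110 + (+390) = 8500 ft.
ISA temperature at 8500 ft = 15 − 2 × (8500/1000) = -2°C.
ISA deviation = -30 − (-2) = -28°C.
Density altitude = 8500 + 120 × (-28) = 5140 ft.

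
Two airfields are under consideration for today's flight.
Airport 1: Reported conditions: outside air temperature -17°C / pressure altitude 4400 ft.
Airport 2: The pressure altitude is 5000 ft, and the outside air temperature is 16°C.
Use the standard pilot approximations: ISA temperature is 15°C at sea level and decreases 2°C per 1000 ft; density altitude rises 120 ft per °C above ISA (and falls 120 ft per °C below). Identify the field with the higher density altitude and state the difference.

Airport 2 by 4704 ft

Airport 1: ISA temp = 6.2°C, deviation -23.2°C, DA = 4400 + 120 × (-23.2) = 1616 ft.
Airport 2: ISA temp = 5°C, deviation +11°C, DA = 5000 + 120 × 11 = 6320 ft.
Airport 2 is higher by 6320 − 1616 = 4704 ft.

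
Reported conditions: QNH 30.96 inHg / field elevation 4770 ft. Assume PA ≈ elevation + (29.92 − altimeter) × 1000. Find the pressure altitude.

3730 ft

Pressure correction = (29.92 − 30.96) × 1000 = -1040 ft.
Pressure altitude = 4770 + (-1040) = 3730 ft.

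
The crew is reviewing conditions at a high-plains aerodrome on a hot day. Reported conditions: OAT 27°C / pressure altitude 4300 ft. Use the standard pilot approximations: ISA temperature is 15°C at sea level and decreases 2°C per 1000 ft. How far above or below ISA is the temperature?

ISA temperature at 4300 ft = 15 − 2 × (4300/1000) = 6.4°C.
Deviation = OAT − ISA = 27 − 6.4 = +20.6°C.

ISA+20.6°C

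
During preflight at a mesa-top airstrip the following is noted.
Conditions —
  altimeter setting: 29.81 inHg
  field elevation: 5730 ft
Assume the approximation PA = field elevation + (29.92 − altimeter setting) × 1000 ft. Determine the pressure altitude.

5840 ft

Pressure correction = (29.92 − 29.81) × 1000 = +110 ft.
Pressure altitude = 5730 + (+110) = 5840 ft.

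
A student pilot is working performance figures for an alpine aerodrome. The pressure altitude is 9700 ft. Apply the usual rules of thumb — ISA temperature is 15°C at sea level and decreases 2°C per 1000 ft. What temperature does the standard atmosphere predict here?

-4.4°C

ISA temperature = 15 − 2 × (9700/1000) = 15 − 19.4 = -4.4°C.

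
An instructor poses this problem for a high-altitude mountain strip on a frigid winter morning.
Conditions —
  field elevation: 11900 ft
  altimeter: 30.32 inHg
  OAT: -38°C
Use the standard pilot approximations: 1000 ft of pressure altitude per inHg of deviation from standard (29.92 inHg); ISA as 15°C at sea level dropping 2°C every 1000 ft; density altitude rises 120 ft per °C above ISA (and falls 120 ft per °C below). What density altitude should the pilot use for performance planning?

Pressure altitude = 11900 + (29.92 − 30.32) × 1000 = 11900 + (-400) = 11500 ft.
ISA temperature at 11500 ft = 15 − 2 × (11500/1000) = -8°C.
ISA deviation = -38 − (-8) = -30°C.
Density altitude = 11500 + 120 × (-30) = 7900 ft.

7900 ft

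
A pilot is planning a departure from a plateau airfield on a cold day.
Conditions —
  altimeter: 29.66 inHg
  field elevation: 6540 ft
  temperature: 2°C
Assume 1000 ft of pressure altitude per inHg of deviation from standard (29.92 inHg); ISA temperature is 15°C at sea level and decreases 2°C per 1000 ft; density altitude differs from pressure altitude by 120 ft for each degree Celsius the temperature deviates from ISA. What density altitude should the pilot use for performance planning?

Pressure altitude = 6540 + (29.92 − 29.66) × 1000 = 6540 + (+260) = 6800 ft.
ISA temperature at 6800 ft = 15 − 2 × (6800/1000) = 1.4°C.
ISA deviation = 2 − 1.4 = +0.6°C.
Density altitude = 6800 + 120 × (0.6) = 6872 ft.

6872 ft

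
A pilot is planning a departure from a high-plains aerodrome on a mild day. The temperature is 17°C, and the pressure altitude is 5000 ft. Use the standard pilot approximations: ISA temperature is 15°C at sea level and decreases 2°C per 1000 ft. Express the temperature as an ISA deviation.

ISA+12°C

ISA temperature at 5000 ft = 15 − 2 × (5000/1000) = 5°C.
Deviation = OAT − ISA = 17 − 5 = +12°C.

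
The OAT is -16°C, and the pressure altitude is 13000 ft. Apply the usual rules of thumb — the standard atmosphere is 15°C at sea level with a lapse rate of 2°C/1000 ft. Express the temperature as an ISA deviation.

ISA temperature at 13000 ft = 15 − 2 × (13000/1000) = -11°C.
Deviation = OAT − ISA = -16 − (-11) = -5°C.

ISA-5°C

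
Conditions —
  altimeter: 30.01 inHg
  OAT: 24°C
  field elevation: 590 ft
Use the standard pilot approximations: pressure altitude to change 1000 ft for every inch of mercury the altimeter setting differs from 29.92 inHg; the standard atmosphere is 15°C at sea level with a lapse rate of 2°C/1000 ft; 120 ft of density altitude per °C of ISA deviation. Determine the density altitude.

Pressure altitude = 590 + (29.92 − 30.01) × 1000 = 590 + (-90) = 500 ft.
ISA temperature at 500 ft = 15 − 2 × (500/1000) = 14°C.
ISA deviation = 24 − 14 = +10°C.
Density altitude = 500 + 120 × (10) = 1700 ft.

1700 ft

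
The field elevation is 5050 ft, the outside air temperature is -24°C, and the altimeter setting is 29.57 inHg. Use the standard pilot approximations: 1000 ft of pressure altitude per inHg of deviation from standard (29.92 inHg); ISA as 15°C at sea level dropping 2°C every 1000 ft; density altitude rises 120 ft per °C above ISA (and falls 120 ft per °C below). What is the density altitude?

Pressure altitude = 5050 + (29.92 − 29.57) × 1000 = 5050 + (+350) = 5400 ft.
ISA temperature at 5400 ft = 15 − 2 × (5400/1000) = 4.2°C.
ISA deviation = -24 − 4.2 = -28.2°C.
Density altitude = 5400 + 120 × (-28.2) = 2016 ft.

2016 ft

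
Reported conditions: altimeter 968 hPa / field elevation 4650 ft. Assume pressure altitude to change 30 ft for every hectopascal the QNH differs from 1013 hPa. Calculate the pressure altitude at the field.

6000 ft

Pressure correction = (1013 − 968) × 30 = +1350 ft.
Pressure altitude = 4650 + (+1350) = 6000 ft.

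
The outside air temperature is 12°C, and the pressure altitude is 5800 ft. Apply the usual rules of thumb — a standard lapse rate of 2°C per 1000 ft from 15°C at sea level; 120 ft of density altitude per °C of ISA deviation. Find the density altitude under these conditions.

ISA temperature at 5800 ft = 15 − 2 × (5800/1000) = 3.4°C.
ISA deviation = 12 − 3.4 = +8.6°C.
Density altitude = 5800 + 120 × (8.6) = 5800 + (+1032) = 6832 ft.

6832 ft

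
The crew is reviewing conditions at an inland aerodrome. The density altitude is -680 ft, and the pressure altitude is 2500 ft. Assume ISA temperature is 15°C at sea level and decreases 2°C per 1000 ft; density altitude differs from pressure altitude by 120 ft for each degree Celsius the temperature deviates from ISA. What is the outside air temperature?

Density altitude − pressure altitude = -680 − 2500 = -3180 ft.
At 120 ft/°C that is an ISA deviation of -3180/120 = -26.5°C.
ISA temperature at 2500 ft = 15 − 2 × (2500/1000) = 10°C.
OAT = ISA + deviation = 10 + (-26.5) = -16.5°C.

-16.5°C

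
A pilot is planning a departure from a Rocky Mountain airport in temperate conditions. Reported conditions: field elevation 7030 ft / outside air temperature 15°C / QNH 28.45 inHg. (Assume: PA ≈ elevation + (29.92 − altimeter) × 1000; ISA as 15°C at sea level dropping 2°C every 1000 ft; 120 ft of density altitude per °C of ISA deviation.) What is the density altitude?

Pressure altitude = 7030 + (29.92 − 28.45) × 1000 = 7030 + (+1470) = 8500 ft.
ISA temperature at 8500 ft = 15 − 2 × (8500/1000) = -2°C.
ISA deviation = 15 − (-2) = +17°C.
Density altitude = 8500 + 120 × (17) = 10540 ft.

10540 ft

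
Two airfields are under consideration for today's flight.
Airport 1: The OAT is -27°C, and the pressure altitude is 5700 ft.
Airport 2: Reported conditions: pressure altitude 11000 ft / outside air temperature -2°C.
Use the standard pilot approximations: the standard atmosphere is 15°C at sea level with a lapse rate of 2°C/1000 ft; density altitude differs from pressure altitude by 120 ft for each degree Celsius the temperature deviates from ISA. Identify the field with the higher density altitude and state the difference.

Airport 2 by 9572 ft

Airport 1: ISA temp = 3.6°C, deviation -30.6°C, DA = 5700 + 120 × (-30.6) = 2028 ft.
Airport 2: ISA temp = -7°C, deviation +5°C, DA = 11000 + 120 × 5 = 11600 ft.
Airport 2 is higher by 11600 − 2028 = 9572 ft.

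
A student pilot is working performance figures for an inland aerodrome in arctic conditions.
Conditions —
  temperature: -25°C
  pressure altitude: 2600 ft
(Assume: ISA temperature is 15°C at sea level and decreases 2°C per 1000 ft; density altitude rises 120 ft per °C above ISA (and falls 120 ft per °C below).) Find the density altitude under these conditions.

-1576 ft

ISA temperature at 2600 ft = 15 − 2 × (2600/1000) = 9.8°C.
ISA deviation = -25 − 9.8 = -34.8°C.
Density altitude = 2600 + 120 × (-34.8) = 2600 + (-4176) = -1576 ft.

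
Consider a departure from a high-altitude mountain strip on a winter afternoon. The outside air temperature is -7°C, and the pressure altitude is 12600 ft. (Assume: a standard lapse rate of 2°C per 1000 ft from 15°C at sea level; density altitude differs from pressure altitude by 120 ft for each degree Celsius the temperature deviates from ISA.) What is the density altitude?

12984 ft

ISA temperature at 12600 ft = 15 − 2 × (12600/1000) = -10.2°C.
ISA deviation = -7 − (-10.2) = +3.2°C.
Density altitude = 12600 + 120 × (3.2) = 12600 + (+384) = 12984 ft.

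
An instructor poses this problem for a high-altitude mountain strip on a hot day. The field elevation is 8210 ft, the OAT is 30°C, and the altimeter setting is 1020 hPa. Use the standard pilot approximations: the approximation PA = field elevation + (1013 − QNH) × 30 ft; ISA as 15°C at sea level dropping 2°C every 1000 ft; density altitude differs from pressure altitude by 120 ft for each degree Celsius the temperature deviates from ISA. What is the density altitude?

11720 ft

Pressure altitude = 8210 + (1013 − 1020) × 30 = 8210 + (-210) = 8000 ft.
ISA temperature at 8000 ft = 15 − 2 × (8000/1000) = -1°C.
ISA deviation = 30 − (-1) = +31°C.
Density altitude = 8000 + 120 × (31) = 11720 ft.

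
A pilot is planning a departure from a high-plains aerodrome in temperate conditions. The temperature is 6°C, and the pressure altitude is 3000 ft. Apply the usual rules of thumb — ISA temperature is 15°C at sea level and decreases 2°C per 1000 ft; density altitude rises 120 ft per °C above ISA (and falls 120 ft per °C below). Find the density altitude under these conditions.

2640 ft

ISA temperature at 3000 ft = 15 − 2 × (3000/1000) = 9°C.
ISA deviation = 6 − 9 = -3°C.
Density altitude = 3000 + 120 × (-3) = 3000 + (-360) = 2640 ft.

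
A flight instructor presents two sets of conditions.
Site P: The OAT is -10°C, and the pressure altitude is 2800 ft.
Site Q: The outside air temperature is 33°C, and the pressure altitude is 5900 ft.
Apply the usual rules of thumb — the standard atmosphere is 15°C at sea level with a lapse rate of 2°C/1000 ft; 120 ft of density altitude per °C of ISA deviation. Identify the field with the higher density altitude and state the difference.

Site P: ISA temp = 9.4°C, deviation -19.4°C, DA = 2800 + 120 × (-19.4) = 472 ft.
Site Q: ISA temp = 3.2°C, deviation +29.8°C, DA = 5900 + 120 × 29.8 = 9476 ft.
Site Q is higher by 9476 − 472 = 9004 ft.

Site Q by 9004 ft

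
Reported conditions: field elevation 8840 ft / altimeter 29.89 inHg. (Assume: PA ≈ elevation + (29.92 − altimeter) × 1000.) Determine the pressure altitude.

8870 ft

Pressure correction = (29.92 − 29.89) × 1000 = +30 ft.
Pressure altitude = 8840 + (+30) = 8870 ft.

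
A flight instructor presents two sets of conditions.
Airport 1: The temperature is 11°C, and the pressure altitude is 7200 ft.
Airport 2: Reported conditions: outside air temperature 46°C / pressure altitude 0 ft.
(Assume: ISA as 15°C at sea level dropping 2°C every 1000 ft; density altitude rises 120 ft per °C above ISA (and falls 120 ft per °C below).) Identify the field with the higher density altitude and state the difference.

Airport 1: ISA temp = 0.6°C, deviation +10.4°C, DA = 7200 + 120 × 10.4 = 8448 ft.
Airport 2: ISA temp = 15°C, deviation +31°C, DA = 0 + 120 × 31 = 3720 ft.
Airport 1 is higher by 8448 − 3720 = 4728 ft.

Airport 1 by 4728 ft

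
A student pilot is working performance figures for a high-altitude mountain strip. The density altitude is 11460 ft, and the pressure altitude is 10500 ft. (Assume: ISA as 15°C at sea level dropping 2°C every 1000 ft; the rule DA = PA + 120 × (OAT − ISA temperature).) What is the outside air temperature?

2°C

Density altitude − pressure altitude = 11460 − 10500 = +960 ft.
At 120 ft/°C that is an ISA deviation of 960/120 = +8°C.
ISA temperature at 10500 ft = 15 − 2 × (10500/1000) = -6°C.
OAT = ISA + deviation = -6 + (+8) = 2°C.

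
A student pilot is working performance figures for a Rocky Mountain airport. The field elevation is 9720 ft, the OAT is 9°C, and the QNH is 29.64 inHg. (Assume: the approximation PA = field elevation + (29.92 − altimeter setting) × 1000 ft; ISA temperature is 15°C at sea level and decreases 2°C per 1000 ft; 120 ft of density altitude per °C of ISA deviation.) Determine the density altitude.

Pressure altitude = 9720 + (29.92 − 29.64) × 1000 = 9720 + (+280) = 10000 ft.
ISA temperature at 10000 ft = 15 − 2 × (10000/1000) = -5°C.
ISA deviation = 9 − (-5) = +14°C.
Density altitude = 10000 + 120 × (14) = 11680 ft.

11680 ft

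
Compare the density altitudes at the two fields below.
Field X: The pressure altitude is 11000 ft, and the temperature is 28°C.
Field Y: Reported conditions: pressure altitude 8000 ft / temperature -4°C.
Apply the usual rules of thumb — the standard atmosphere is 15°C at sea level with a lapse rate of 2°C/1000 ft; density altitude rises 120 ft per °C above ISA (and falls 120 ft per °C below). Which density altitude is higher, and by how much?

Field X: ISA temp = -7°C, deviation +35°C, DA = 11000 + 120 × 35 = 15200 ft.
Field Y: ISA temp = -1°C, deviation -3°C, DA = 8000 + 120 × (-3) = 7640 ft.
Field X is higher by 15200 − 7640 = 7560 ft.

Field X by 7560 ft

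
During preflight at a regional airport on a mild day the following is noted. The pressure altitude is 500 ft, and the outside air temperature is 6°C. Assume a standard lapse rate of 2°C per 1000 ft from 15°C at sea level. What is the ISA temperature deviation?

ISA temperature at 500 ft = 15 − 2 × (500/1000) = 14°C.
Deviation = OAT − ISA = 6 − 14 = -8°C.

ISA-8°C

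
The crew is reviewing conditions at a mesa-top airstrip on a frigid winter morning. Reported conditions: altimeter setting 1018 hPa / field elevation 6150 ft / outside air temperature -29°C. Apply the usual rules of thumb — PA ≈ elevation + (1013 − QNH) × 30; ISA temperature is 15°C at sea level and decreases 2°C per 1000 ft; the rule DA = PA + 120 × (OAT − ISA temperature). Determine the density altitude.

Pressure altitude = 6150 + (1013 − 1018) × 30 = 6150 + (-150) = 6000 ft.
ISA temperature at 6000 ft = 15 − 2 × (6000/1000) = 3°C.
ISA deviation = -29 − 3 = -32°C.
Density altitude = 6000 + 120 × (-32) = 2160 ft.

2160 ft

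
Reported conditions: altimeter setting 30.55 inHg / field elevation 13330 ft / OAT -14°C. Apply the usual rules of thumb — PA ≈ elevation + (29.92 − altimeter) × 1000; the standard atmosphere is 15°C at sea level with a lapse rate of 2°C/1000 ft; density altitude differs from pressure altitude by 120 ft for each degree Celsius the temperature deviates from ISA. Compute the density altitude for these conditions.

12268 ft

Pressure altitude = 13330 + (29.92 − 30.55) × 1000 = 13330 + (-630) = 12700 ft.
ISA temperature at 12700 ft = 15 − 2 × (12700/1000) = -10.4°C.
ISA deviation = -14 − (-10.4) = -3.6°C.
Density altitude = 12700 + 120 × (-3.6) = 12268 ft.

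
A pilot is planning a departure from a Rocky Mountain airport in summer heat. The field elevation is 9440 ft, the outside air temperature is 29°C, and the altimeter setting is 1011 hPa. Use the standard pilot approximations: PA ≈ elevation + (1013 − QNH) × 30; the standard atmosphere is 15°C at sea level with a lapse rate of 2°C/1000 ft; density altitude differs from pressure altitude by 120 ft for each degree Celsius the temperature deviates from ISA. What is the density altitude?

13460 ft

Pressure altitude = 9440 + (1013 − 1011) × 30 = 9440 + (+60) = 9500 ft.
ISA temperature at 9500 ft = 15 − 2 × (9500/1000) = -4°C.
ISA deviation = 29 − (-4) = +33°C.
Density altitude = 9500 + 120 × (33) = 13460 ft.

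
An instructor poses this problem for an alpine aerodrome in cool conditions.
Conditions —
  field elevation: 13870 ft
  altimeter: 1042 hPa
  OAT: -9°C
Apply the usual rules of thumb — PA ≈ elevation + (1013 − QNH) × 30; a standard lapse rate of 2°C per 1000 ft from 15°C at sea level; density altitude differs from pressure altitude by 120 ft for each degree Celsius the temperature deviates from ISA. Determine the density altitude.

13240 ft

Pressure altitude = 13870 + (1013 − 1042) × 30 = 13870 + (-870) = 13000 ft.
ISA temperature at 13000 ft = 15 − 2 × (13000/1000) = -11°C.
ISA deviation = -9 − (-11) = +2°C.
Density altitude = 13000 + 120 × (2) = 13240 ft.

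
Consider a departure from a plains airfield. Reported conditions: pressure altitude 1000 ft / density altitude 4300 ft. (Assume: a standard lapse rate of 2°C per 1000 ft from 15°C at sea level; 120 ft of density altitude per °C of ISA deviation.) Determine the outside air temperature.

40.5°C

Density altitude − pressure altitude = 4300 − 1000 = +3300 ft.
At 120 ft/°C that is an ISA deviation of 3300/120 = +27.5°C.
ISA temperature at 1000 ft = 15 − 2 × (1000/1000) = 13°C.
OAT = ISA + deviation = 13 + (+27.5) = 40.5°C.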